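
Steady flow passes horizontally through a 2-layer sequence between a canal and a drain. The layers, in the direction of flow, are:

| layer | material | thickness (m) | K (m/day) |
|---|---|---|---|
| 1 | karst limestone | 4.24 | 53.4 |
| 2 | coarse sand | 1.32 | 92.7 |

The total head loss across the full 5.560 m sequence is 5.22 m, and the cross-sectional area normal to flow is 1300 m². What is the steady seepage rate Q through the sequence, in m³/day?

72500

Flow is perpendicular to layering, so the layers act in series and the equivalent K is the thickness-weighted harmonic mean.
Total thickness L = 4.24 + 1.32 = 5.560 m.
Σ(b_i/K_i) = 4.24/53.4 + 1.32/92.7 = 0.09364 d.
K_eq = L / Σ(b_i/K_i) = 5.560 / 0.09364 = 59.38 m/day.
Q = K_eq · A · (Δh/L) = 59.38 × 1300 × (5.22/5.560) = 72469 m³/day.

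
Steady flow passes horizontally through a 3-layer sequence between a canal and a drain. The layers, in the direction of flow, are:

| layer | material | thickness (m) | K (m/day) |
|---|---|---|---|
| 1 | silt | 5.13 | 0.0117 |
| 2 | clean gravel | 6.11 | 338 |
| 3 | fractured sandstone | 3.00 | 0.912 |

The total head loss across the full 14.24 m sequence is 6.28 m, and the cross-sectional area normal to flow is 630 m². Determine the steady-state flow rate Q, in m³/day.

Flow is perpendicular to layering, so the layers act in series and the equivalent K is the thickness-weighted harmonic mean.
Total thickness L = 5.13 + 6.11 + 3.00 = 14.24 m.
Σ(b_i/K_i) = 5.13/0.0117 + 6.11/338 + 3.00/0.912 = 441.8 d.
K_eq = L / Σ(b_i/K_i) = 14.24 / 441.8 = 0.03223 m/day.
Q = K_eq · A · (Δh/L) = 0.03223 × 630 × (6.28/14.24) = 8.956 m³/day.

8.96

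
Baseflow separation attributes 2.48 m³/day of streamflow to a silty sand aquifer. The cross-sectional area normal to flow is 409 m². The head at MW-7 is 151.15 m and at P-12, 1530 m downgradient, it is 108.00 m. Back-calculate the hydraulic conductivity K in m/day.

Hydraulic gradient i = (151.15 − 108.00) / 1530 = 43.15 / 1530 = 0.02820.
From Q = K·A·i, K = Q / (A·i) = 2.48 / (409.0 × 0.02820) = 0.2150 m/day.

0.215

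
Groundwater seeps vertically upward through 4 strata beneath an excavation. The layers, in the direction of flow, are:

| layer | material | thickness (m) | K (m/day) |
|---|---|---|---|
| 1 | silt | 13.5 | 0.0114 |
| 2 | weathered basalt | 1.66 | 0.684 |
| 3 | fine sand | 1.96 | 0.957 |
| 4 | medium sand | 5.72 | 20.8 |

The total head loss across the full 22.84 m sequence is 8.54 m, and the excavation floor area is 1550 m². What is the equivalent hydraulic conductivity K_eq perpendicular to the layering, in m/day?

Flow is perpendicular to layering, so the layers act in series and the equivalent K is the thickness-weighted harmonic mean.
Total thickness L = 13.5 + 1.66 + 1.96 + 5.72 = 22.84 m.
Σ(b_i/K_i) = 13.5/0.0114 + 1.66/0.684 + 1.96/0.957 + 5.72/20.8 = 1189 d.
K_eq = L / Σ(b_i/K_i) = 22.84 / 1189 = 0.01921 m/day.

0.0192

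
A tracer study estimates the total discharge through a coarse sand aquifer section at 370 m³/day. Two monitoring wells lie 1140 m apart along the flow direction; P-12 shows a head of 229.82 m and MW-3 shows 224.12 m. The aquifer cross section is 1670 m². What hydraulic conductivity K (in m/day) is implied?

44.3

Hydraulic gradient i = (229.82 − 224.12) / 1140 = 5.7 / 1140 = 0.005000.
From Q = K·A·i, K = Q / (A·i) = 370 / (1670 × 0.005000) = 44.31 m/day.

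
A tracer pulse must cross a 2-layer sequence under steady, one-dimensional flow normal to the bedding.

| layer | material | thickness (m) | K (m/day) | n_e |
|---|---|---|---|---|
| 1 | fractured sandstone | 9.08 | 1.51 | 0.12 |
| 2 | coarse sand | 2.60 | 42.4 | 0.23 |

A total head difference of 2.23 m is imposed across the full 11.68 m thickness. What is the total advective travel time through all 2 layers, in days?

With flow normal to the layers, continuity requires the same specific discharge q through every layer.
Σ(b_i/K_i) = 9.08/1.51 + 2.60/42.4 = 6.075 d.
q = Δh / Σ(b_i/K_i) = 2.23 / 6.075 = 0.3671 m/day.
In each layer the seepage velocity is v_i = q/n_i, so the layer transit time is t_i = b_i·n_i / q:
  layer 1 (fractured sandstone): t_1 = 9.08 × 0.12 / 0.3671 = 2.968 d
  layer 2 (coarse sand): t_2 = 2.60 × 0.23 / 0.3671 = 1.629 d
Total t = Σ t_i = 4.597 days.

4.60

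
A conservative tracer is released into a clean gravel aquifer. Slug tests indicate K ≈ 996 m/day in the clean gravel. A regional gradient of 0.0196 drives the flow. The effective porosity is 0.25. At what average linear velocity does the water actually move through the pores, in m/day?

Hydraulic gradient i = 0.0196.
Darcy flux q = K · i = 996.0 × 0.01960 = 19.52 m/day.
Seepage velocity v = q / n_e = 19.52 / 0.25 = 78.09 m/day.

78.1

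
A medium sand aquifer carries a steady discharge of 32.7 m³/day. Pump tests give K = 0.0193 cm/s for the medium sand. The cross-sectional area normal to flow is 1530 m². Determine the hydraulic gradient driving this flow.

0.00128

Convert K: 0.0193 cm/s × 864 = 16.68 m/day.
From Q = K·A·i, i = Q / (K·A) = 32.7 / (16.68 × 1530) = 0.001282.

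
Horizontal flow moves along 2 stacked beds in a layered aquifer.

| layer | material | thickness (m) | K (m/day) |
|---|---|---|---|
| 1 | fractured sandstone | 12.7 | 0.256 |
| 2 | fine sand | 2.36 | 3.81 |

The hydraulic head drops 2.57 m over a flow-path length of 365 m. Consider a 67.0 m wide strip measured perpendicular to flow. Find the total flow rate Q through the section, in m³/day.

Flow is parallel to layering, so each bed carries its own Darcy discharge and the transmissivities add.
Σ(K_i·b_i) = 0.256×12.7 + 3.81×2.36 = 12.24 m²/day.
Hydraulic gradient i = Δh / L = 2.57 / 365 = 0.007041.
Q = Σ(K_i·b_i) · W · i = 12.24 × 67.0 × 0.007041 = 5.776 m³/day.

5.78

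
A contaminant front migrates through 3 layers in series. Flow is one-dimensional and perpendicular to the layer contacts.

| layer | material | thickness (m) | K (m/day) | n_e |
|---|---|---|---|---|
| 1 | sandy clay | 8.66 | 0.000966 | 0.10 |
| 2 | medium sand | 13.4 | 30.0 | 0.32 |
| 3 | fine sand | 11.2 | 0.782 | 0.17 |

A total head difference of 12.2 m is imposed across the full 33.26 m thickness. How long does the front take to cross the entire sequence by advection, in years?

14.2

With flow normal to the layers, continuity requires the same specific discharge q through every layer.
Σ(b_i/K_i) = 8.66/0.000966 + 13.4/30.0 + 11.2/0.782 = 8980 d.
q = Δh / Σ(b_i/K_i) = 12.2 / 8980 = 0.001359 m/day.
In each layer the seepage velocity is v_i = q/n_i, so the layer transit time is t_i = b_i·n_i / q:
  layer 1 (sandy clay): t_1 = 8.66 × 0.10 / 0.001359 = 637.4 d
  layer 2 (medium sand): t_2 = 13.4 × 0.32 / 0.001359 = 3156 d
  layer 3 (fine sand): t_3 = 11.2 × 0.17 / 0.001359 = 1401 d
Total t = Σ t_i = 5195 days = 14.22 years.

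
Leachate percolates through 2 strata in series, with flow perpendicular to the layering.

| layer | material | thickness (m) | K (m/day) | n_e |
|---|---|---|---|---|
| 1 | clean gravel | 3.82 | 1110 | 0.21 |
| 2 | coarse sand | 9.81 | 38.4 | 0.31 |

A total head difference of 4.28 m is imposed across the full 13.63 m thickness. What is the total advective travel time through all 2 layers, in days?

0.232

With flow normal to the layers, continuity requires the same specific discharge q through every layer.
Σ(b_i/K_i) = 3.82/1110 + 9.81/38.4 = 0.2589 d.
q = Δh / Σ(b_i/K_i) = 4.28 / 0.2589 = 16.53 m/day.
In each layer the seepage velocity is v_i = q/n_i, so the layer transit time is t_i = b_i·n_i / q:
  layer 1 (clean gravel): t_1 = 3.82 × 0.21 / 16.53 = 0.04853 d
  layer 2 (coarse sand): t_2 = 9.81 × 0.31 / 16.53 = 0.1840 d
Total t = Σ t_i = 0.2325 days.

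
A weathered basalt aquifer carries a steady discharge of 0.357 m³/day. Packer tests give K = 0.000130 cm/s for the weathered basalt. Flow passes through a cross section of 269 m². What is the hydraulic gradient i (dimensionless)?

0.0118

Convert K: 0.000130 cm/s × 864 = 0.1123 m/day.
From Q = K·A·i, i = Q / (K·A) = 0.357 / (0.1123 × 269.0) = 0.01182.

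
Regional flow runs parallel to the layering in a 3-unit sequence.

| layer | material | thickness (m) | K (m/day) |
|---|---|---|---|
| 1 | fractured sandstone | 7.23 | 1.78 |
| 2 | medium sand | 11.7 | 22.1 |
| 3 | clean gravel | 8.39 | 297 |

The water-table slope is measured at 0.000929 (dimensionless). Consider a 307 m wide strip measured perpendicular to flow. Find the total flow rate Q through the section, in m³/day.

788

Flow is parallel to layering, so each bed carries its own Darcy discharge and the transmissivities add.
Σ(K_i·b_i) = 1.78×7.23 + 22.1×11.7 + 297×8.39 = 2763 m²/day.
Hydraulic gradient i = 0.000929.
Q = Σ(K_i·b_i) · W · i = 2763 × 307 × 0.0009290 = 788.1 m³/day.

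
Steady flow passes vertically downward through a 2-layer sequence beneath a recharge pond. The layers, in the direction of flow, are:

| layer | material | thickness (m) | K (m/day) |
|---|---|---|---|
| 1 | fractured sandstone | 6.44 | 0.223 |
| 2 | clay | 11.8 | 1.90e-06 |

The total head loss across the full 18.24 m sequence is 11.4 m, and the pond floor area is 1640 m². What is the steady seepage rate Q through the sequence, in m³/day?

Flow is perpendicular to layering, so the layers act in series and the equivalent K is the thickness-weighted harmonic mean.
Total thickness L = 6.44 + 11.8 = 18.24 m.
Σ(b_i/K_i) = 6.44/0.223 + 11.8/1.90e-06 = 6.211e+06 d.
K_eq = L / Σ(b_i/K_i) = 18.24 / 6.211e+06 = 2.937e-06 m/day.
Q = K_eq · A · (Δh/L) = 2.937e-06 × 1640 × (11.4/18.24) = 0.003010 m³/day.

0.00301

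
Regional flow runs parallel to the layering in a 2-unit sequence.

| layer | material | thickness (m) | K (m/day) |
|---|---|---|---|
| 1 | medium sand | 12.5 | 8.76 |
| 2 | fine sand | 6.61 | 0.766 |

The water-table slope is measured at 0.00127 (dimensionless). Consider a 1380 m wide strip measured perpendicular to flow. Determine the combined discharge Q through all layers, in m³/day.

Flow is parallel to layering, so each bed carries its own Darcy discharge and the transmissivities add.
Σ(K_i·b_i) = 8.76×12.5 + 0.766×6.61 = 114.6 m²/day.
Hydraulic gradient i = 0.00127.
Q = Σ(K_i·b_i) · W · i = 114.6 × 1380 × 0.001270 = 200.8 m³/day.

201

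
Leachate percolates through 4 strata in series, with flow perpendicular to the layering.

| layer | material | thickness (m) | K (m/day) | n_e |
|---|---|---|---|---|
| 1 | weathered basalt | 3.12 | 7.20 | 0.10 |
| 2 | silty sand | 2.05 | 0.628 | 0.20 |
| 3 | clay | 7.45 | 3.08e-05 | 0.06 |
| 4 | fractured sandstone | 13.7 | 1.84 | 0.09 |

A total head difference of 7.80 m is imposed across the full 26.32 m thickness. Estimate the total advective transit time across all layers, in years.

With flow normal to the layers, continuity requires the same specific discharge q through every layer.
Σ(b_i/K_i) = 3.12/7.20 + 2.05/0.628 + 7.45/3.08e-05 + 13.7/1.84 = 2.419e+05 d.
q = Δh / Σ(b_i/K_i) = 7.80 / 2.419e+05 = 3.225e-05 m/day.
In each layer the seepage velocity is v_i = q/n_i, so the layer transit time is t_i = b_i·n_i / q:
  layer 1 (weathered basalt): t_1 = 3.12 × 0.10 / 3.225e-05 = 9676 d
  layer 2 (silty sand): t_2 = 2.05 × 0.20 / 3.225e-05 = 12715 d
  layer 3 (clay): t_3 = 7.45 × 0.06 / 3.225e-05 = 13862 d
  layer 4 (fractured sandstone): t_4 = 13.7 × 0.09 / 3.225e-05 = 38238 d
Total t = Σ t_i = 74491 days = 203.9 years.

204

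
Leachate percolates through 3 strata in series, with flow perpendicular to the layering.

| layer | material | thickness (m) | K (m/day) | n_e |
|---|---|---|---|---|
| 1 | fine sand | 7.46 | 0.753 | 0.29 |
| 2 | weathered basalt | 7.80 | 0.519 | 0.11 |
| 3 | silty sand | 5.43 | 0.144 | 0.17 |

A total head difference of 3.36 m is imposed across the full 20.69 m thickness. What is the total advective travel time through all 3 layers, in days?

With flow normal to the layers, continuity requires the same specific discharge q through every layer.
Σ(b_i/K_i) = 7.46/0.753 + 7.80/0.519 + 5.43/0.144 = 62.64 d.
q = Δh / Σ(b_i/K_i) = 3.36 / 62.64 = 0.05364 m/day.
In each layer the seepage velocity is v_i = q/n_i, so the layer transit time is t_i = b_i·n_i / q:
  layer 1 (fine sand): t_1 = 7.46 × 0.29 / 0.05364 = 40.33 d
  layer 2 (weathered basalt): t_2 = 7.80 × 0.11 / 0.05364 = 16.00 d
  layer 3 (silty sand): t_3 = 5.43 × 0.17 / 0.05364 = 17.21 d
Total t = Σ t_i = 73.54 days.

73.5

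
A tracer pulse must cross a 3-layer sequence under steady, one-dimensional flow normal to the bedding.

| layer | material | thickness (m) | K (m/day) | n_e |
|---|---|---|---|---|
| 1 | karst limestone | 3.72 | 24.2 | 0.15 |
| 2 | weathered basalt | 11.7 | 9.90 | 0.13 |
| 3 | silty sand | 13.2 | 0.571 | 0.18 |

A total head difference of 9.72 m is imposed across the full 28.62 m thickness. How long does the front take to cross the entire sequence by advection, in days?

11.2

With flow normal to the layers, continuity requires the same specific discharge q through every layer.
Σ(b_i/K_i) = 3.72/24.2 + 11.7/9.90 + 13.2/0.571 = 24.45 d.
q = Δh / Σ(b_i/K_i) = 9.72 / 24.45 = 0.3975 m/day.
In each layer the seepage velocity is v_i = q/n_i, so the layer transit time is t_i = b_i·n_i / q:
  layer 1 (karst limestone): t_1 = 3.72 × 0.15 / 0.3975 = 1.404 d
  layer 2 (weathered basalt): t_2 = 11.7 × 0.13 / 0.3975 = 3.826 d
  layer 3 (silty sand): t_3 = 13.2 × 0.18 / 0.3975 = 5.977 d
Total t = Σ t_i = 11.21 days.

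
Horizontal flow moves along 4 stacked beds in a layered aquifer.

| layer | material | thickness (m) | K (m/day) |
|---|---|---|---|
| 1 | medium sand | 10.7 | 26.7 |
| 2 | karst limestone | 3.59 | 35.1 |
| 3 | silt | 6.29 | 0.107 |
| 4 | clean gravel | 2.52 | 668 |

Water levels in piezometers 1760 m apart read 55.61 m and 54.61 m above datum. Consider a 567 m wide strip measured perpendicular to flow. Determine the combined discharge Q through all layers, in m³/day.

Flow is parallel to layering, so each bed carries its own Darcy discharge and the transmissivities add.
Σ(K_i·b_i) = 26.7×10.7 + 35.1×3.59 + 0.107×6.29 + 668×2.52 = 2096 m²/day.
Hydraulic gradient i = (55.61 − 54.61) / 1760 = 1 / 1760 = 0.0005682.
Q = Σ(K_i·b_i) · W · i = 2096 × 567 × 0.0005682 = 675.2 m³/day.

675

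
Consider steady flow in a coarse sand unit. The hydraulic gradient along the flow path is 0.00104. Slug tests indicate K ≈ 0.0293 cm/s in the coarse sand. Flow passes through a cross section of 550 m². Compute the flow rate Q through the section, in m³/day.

14.5

Convert K: 0.0293 cm/s × 864 = 25.32 m/day.
Hydraulic gradient i = 0.00104.
Darcy's law: Q = K · A · i = 25.32 × 550.0 × 0.001040 = 14.48 m³/day.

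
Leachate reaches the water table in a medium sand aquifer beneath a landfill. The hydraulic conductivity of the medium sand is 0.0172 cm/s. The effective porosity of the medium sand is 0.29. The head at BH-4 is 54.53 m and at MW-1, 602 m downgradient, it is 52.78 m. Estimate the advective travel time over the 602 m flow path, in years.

Convert K: 0.0172 cm/s × 864 = 14.86 m/day.
Hydraulic gradient i = (54.53 − 52.78) / 602 = 1.75 / 602 = 0.002907.
Darcy flux q = K · i = 14.86 × 0.002907 = 0.04320 m/day.
Seepage velocity v = q / n_e = 0.04320 / 0.29 = 0.1490 m/day.
Travel time t = L / v = 602 / 0.1490 = 4041 days = 11.06 years.

11.1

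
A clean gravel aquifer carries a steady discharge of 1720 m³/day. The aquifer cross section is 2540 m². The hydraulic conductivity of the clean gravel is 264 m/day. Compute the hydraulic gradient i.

0.00257

From Q = K·A·i, i = Q / (K·A) = 1720 / (264.0 × 2540) = 0.002565.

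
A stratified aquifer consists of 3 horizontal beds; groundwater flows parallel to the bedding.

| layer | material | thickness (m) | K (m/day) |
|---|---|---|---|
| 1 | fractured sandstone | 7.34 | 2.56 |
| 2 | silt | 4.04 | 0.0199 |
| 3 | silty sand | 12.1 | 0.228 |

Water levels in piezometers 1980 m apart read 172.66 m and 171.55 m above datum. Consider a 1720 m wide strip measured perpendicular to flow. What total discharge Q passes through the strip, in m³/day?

20.9

Flow is parallel to layering, so each bed carries its own Darcy discharge and the transmissivities add.
Σ(K_i·b_i) = 2.56×7.34 + 0.0199×4.04 + 0.228×12.1 = 21.63 m²/day.
Hydraulic gradient i = (172.66 − 171.55) / 1980 = 1.11 / 1980 = 0.0005606.
Q = Σ(K_i·b_i) · W · i = 21.63 × 1720 × 0.0005606 = 20.86 m³/day.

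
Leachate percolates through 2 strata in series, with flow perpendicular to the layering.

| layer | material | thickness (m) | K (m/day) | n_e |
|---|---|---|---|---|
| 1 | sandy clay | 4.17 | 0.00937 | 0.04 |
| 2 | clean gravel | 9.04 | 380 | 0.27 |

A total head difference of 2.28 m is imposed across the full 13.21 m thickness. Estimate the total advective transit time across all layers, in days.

With flow normal to the layers, continuity requires the same specific discharge q through every layer.
Σ(b_i/K_i) = 4.17/0.00937 + 9.04/380 = 445.1 d.
q = Δh / Σ(b_i/K_i) = 2.28 / 445.1 = 0.005123 m/day.
In each layer the seepage velocity is v_i = q/n_i, so the layer transit time is t_i = b_i·n_i / q:
  layer 1 (sandy clay): t_1 = 4.17 × 0.04 / 0.005123 = 32.56 d
  layer 2 (clean gravel): t_2 = 9.04 × 0.27 / 0.005123 = 476.4 d
Total t = Σ t_i = 509.0 days.

509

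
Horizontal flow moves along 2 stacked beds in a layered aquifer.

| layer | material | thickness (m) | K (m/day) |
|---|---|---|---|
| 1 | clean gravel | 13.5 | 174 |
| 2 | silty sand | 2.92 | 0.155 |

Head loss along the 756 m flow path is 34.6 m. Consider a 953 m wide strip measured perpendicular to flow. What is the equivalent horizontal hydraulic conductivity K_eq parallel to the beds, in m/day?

Flow is parallel to layering, so each bed carries its own Darcy discharge and the transmissivities add.
Σ(K_i·b_i) = 174×13.5 + 0.155×2.92 = 2349 m²/day.
Total thickness b = 16.42 m, so K_eq = Σ(K_i·b_i)/b = 143.1 m/day.

143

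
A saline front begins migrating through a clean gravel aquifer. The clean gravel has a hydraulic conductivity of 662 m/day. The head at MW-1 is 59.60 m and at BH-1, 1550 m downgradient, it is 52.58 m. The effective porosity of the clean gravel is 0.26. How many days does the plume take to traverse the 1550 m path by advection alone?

Hydraulic gradient i = (59.60 − 52.58) / 1550 = 7.02 / 1550 = 0.004529.
Darcy flux q = K · i = 662.0 × 0.004529 = 2.998 m/day.
Seepage velocity v = q / n_e = 2.998 / 0.26 = 11.53 m/day.
Travel time t = L / v = 1550 / 11.53 = 134.4 days.

134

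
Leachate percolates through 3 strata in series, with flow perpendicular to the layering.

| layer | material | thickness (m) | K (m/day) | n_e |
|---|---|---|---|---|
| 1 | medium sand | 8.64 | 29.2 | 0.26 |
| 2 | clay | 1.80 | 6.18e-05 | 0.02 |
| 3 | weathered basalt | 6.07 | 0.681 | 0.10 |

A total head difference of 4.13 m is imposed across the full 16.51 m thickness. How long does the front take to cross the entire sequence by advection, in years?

55.8

With flow normal to the layers, continuity requires the same specific discharge q through every layer.
Σ(b_i/K_i) = 8.64/29.2 + 1.80/6.18e-05 + 6.07/0.681 = 29135 d.
q = Δh / Σ(b_i/K_i) = 4.13 / 29135 = 0.0001418 m/day.
In each layer the seepage velocity is v_i = q/n_i, so the layer transit time is t_i = b_i·n_i / q:
  layer 1 (medium sand): t_1 = 8.64 × 0.26 / 0.0001418 = 15847 d
  layer 2 (clay): t_2 = 1.80 × 0.02 / 0.0001418 = 254.0 d
  layer 3 (weathered basalt): t_3 = 6.07 × 0.10 / 0.0001418 = 4282 d
Total t = Σ t_i = 20384 days = 55.81 years.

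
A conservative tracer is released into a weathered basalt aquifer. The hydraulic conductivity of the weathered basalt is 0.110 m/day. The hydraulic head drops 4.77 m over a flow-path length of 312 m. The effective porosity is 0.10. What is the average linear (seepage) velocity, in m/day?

0.0168

Hydraulic gradient i = Δh / L = 4.77 / 312 = 0.01529.
Darcy flux q = K · i = 0.1100 × 0.01529 = 0.001682 m/day.
Seepage velocity v = q / n_e = 0.001682 / 0.10 = 0.01682 m/day.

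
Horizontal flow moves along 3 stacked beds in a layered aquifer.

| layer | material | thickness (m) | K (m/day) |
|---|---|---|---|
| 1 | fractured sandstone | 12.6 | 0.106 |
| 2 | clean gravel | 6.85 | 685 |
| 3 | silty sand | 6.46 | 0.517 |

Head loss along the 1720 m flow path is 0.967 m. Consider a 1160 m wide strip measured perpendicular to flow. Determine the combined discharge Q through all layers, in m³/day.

Flow is parallel to layering, so each bed carries its own Darcy discharge and the transmissivities add.
Σ(K_i·b_i) = 0.106×12.6 + 685×6.85 + 0.517×6.46 = 4697 m²/day.
Hydraulic gradient i = Δh / L = 0.967 / 1720 = 0.0005622.
Q = Σ(K_i·b_i) · W · i = 4697 × 1160 × 0.0005622 = 3063 m³/day.

3060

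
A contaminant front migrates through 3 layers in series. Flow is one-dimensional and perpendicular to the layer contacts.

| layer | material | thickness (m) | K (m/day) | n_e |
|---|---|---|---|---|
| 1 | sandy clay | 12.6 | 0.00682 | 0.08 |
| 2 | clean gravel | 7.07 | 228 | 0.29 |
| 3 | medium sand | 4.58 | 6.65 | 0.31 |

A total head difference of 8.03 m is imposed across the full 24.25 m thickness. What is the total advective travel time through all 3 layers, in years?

With flow normal to the layers, continuity requires the same specific discharge q through every layer.
Σ(b_i/K_i) = 12.6/0.00682 + 7.07/228 + 4.58/6.65 = 1848 d.
q = Δh / Σ(b_i/K_i) = 8.03 / 1848 = 0.004345 m/day.
In each layer the seepage velocity is v_i = q/n_i, so the layer transit time is t_i = b_i·n_i / q:
  layer 1 (sandy clay): t_1 = 12.6 × 0.08 / 0.004345 = 232.0 d
  layer 2 (clean gravel): t_2 = 7.07 × 0.29 / 0.004345 = 471.9 d
  layer 3 (medium sand): t_3 = 4.58 × 0.31 / 0.004345 = 326.8 d
Total t = Σ t_i = 1031 days = 2.822 years.

2.82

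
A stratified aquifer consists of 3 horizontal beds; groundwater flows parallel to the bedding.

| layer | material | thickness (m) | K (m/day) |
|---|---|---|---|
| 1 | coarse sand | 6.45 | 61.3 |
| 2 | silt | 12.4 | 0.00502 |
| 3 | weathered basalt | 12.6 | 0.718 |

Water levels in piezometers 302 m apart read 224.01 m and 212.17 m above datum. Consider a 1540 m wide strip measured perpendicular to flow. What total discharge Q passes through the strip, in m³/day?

Flow is parallel to layering, so each bed carries its own Darcy discharge and the transmissivities add.
Σ(K_i·b_i) = 61.3×6.45 + 0.00502×12.4 + 0.718×12.6 = 404.5 m²/day.
Hydraulic gradient i = (224.01 − 212.17) / 302 = 11.84 / 302 = 0.03921.
Q = Σ(K_i·b_i) · W · i = 404.5 × 1540 × 0.03921 = 24422 m³/day.

24400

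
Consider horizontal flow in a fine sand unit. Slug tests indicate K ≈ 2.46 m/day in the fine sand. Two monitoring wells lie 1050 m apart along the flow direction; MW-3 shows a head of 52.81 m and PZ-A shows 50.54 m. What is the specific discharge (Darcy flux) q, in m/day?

0.00532

Hydraulic gradient i = (52.81 − 50.54) / 1050 = 2.27 / 1050 = 0.002162.
Specific discharge q = K · i = 2.460 × 0.002162 = 0.005318 m/day.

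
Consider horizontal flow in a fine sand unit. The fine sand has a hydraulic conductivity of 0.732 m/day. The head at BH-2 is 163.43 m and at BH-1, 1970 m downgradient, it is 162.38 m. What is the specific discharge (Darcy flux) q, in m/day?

Hydraulic gradient i = (163.43 − 162.38) / 1970 = 1.05 / 1970 = 0.0005330.
Specific discharge q = K · i = 0.7320 × 0.0005330 = 0.0003902 m/day.

0.000390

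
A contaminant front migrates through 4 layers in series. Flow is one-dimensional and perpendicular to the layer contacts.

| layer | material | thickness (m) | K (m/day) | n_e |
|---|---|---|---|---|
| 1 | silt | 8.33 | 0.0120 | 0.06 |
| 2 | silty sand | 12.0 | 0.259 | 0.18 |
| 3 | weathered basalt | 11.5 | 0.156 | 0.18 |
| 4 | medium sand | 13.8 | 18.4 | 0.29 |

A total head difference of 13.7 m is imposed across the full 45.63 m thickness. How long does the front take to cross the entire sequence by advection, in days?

With flow normal to the layers, continuity requires the same specific discharge q through every layer.
Σ(b_i/K_i) = 8.33/0.0120 + 12.0/0.259 + 11.5/0.156 + 13.8/18.4 = 815.0 d.
q = Δh / Σ(b_i/K_i) = 13.7 / 815.0 = 0.01681 m/day.
In each layer the seepage velocity is v_i = q/n_i, so the layer transit time is t_i = b_i·n_i / q:
  layer 1 (silt): t_1 = 8.33 × 0.06 / 0.01681 = 29.73 d
  layer 2 (silty sand): t_2 = 12.0 × 0.18 / 0.01681 = 128.5 d
  layer 3 (weathered basalt): t_3 = 11.5 × 0.18 / 0.01681 = 123.1 d
  layer 4 (medium sand): t_4 = 13.8 × 0.29 / 0.01681 = 238.1 d
Total t = Σ t_i = 519.4 days.

519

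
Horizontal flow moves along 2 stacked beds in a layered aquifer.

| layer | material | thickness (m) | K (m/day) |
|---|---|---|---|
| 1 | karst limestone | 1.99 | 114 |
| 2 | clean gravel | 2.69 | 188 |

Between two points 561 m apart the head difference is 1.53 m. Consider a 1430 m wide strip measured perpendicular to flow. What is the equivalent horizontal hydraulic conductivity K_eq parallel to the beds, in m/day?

Flow is parallel to layering, so each bed carries its own Darcy discharge and the transmissivities add.
Σ(K_i·b_i) = 114×1.99 + 188×2.69 = 732.6 m²/day.
Total thickness b = 4.680 m, so K_eq = Σ(K_i·b_i)/b = 156.5 m/day.

157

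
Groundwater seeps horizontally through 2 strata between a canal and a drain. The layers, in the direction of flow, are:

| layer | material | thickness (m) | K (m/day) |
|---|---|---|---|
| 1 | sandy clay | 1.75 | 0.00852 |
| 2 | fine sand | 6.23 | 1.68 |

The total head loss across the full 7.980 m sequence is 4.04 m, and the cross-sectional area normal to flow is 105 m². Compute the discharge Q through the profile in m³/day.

Flow is perpendicular to layering, so the layers act in series and the equivalent K is the thickness-weighted harmonic mean.
Total thickness L = 1.75 + 6.23 = 7.980 m.
Σ(b_i/K_i) = 1.75/0.00852 + 6.23/1.68 = 209.1 d.
K_eq = L / Σ(b_i/K_i) = 7.980 / 209.1 = 0.03816 m/day.
Q = K_eq · A · (Δh/L) = 0.03816 × 105 × (4.04/7.980) = 2.029 m³/day.

2.03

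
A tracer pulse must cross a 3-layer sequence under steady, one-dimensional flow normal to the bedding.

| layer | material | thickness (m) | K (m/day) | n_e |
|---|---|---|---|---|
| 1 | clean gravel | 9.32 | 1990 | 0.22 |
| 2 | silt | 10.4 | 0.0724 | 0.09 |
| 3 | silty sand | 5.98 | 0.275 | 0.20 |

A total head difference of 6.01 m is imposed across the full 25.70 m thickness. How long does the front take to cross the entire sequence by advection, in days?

115

With flow normal to the layers, continuity requires the same specific discharge q through every layer.
Σ(b_i/K_i) = 9.32/1990 + 10.4/0.0724 + 5.98/0.275 = 165.4 d.
q = Δh / Σ(b_i/K_i) = 6.01 / 165.4 = 0.03634 m/day.
In each layer the seepage velocity is v_i = q/n_i, so the layer transit time is t_i = b_i·n_i / q:
  layer 1 (clean gravel): t_1 = 9.32 × 0.22 / 0.03634 = 56.43 d
  layer 2 (silt): t_2 = 10.4 × 0.09 / 0.03634 = 25.76 d
  layer 3 (silty sand): t_3 = 5.98 × 0.20 / 0.03634 = 32.91 d
Total t = Σ t_i = 115.1 days.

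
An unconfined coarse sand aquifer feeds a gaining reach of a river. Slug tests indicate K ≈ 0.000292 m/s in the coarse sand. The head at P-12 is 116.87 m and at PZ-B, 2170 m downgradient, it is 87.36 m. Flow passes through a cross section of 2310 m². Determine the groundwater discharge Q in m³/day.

Convert K: 0.000292 m/s × 86400 = 25.23 m/day.
Hydraulic gradient i = (116.87 − 87.36) / 2170 = 29.51 / 2170 = 0.01360.
Darcy's law: Q = K · A · i = 25.23 × 2310 × 0.01360 = 792.5 m³/day.

793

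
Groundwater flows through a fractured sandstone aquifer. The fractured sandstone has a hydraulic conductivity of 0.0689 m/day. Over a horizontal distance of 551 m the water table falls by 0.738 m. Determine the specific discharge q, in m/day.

9.23e-05

Hydraulic gradient i = Δh / L = 0.738 / 551 = 0.001339.
Specific discharge q = K · i = 0.06890 × 0.001339 = 9.228e-05 m/day.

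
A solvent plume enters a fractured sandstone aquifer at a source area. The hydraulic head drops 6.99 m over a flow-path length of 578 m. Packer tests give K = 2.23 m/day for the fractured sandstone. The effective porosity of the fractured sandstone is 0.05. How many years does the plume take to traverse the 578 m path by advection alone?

Hydraulic gradient i = Δh / L = 6.99 / 578 = 0.01209.
Darcy flux q = K · i = 2.230 × 0.01209 = 0.02697 m/day.
Seepage velocity v = q / n_e = 0.02697 / 0.05 = 0.5394 m/day.
Travel time t = L / v = 578 / 0.5394 = 1072 days = 2.934 years.

2.93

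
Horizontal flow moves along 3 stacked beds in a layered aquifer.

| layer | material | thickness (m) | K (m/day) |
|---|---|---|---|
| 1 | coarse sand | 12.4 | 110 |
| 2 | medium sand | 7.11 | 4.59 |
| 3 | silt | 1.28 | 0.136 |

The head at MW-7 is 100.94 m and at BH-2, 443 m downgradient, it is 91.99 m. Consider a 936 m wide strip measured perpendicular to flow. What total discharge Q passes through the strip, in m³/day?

Flow is parallel to layering, so each bed carries its own Darcy discharge and the transmissivities add.
Σ(K_i·b_i) = 110×12.4 + 4.59×7.11 + 0.136×1.28 = 1397 m²/day.
Hydraulic gradient i = (100.94 − 91.99) / 443 = 8.95 / 443 = 0.02020.
Q = Σ(K_i·b_i) · W · i = 1397 × 936 × 0.02020 = 26414 m³/day.

26400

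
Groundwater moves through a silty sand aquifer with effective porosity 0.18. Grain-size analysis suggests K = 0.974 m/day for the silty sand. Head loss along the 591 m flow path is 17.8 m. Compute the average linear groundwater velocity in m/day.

Hydraulic gradient i = Δh / L = 17.8 / 591 = 0.03012.
Darcy flux q = K · i = 0.9740 × 0.03012 = 0.02934 m/day.
Seepage velocity v = q / n_e = 0.02934 / 0.18 = 0.1630 m/day.

0.163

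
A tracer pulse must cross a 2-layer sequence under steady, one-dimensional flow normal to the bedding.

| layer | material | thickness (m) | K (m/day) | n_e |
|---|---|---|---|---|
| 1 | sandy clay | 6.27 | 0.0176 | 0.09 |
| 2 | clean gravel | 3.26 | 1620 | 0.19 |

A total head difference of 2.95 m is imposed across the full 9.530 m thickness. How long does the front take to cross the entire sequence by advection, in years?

With flow normal to the layers, continuity requires the same specific discharge q through every layer.
Σ(b_i/K_i) = 6.27/0.0176 + 3.26/1620 = 356.3 d.
q = Δh / Σ(b_i/K_i) = 2.95 / 356.3 = 0.008281 m/day.
In each layer the seepage velocity is v_i = q/n_i, so the layer transit time is t_i = b_i·n_i / q:
  layer 1 (sandy clay): t_1 = 6.27 × 0.09 / 0.008281 = 68.15 d
  layer 2 (clean gravel): t_2 = 3.26 × 0.19 / 0.008281 = 74.80 d
Total t = Σ t_i = 142.9 days = 0.3914 years.

0.391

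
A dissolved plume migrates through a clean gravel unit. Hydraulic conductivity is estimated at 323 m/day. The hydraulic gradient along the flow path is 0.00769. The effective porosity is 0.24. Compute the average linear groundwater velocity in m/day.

Hydraulic gradient i = 0.00769.
Darcy flux q = K · i = 323.0 × 0.007690 = 2.484 m/day.
Seepage velocity v = q / n_e = 2.484 / 0.24 = 10.35 m/day.

10.3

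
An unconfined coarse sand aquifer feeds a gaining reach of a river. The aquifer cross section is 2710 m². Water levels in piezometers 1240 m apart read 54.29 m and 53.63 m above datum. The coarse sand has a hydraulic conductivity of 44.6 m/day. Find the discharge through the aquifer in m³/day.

Hydraulic gradient i = (54.29 − 53.63) / 1240 = 0.66 / 1240 = 0.0005323.
Darcy's law: Q = K · A · i = 44.60 × 2710 × 0.0005323 = 64.33 m³/day.

64.3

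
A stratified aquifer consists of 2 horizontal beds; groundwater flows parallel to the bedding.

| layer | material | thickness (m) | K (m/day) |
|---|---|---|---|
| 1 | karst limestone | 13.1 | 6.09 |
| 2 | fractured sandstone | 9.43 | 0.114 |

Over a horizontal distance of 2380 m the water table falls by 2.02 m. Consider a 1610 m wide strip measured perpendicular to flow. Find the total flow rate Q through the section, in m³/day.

Flow is parallel to layering, so each bed carries its own Darcy discharge and the transmissivities add.
Σ(K_i·b_i) = 6.09×13.1 + 0.114×9.43 = 80.85 m²/day.
Hydraulic gradient i = Δh / L = 2.02 / 2380 = 0.0008487.
Q = Σ(K_i·b_i) · W · i = 80.85 × 1610 × 0.0008487 = 110.5 m³/day.

110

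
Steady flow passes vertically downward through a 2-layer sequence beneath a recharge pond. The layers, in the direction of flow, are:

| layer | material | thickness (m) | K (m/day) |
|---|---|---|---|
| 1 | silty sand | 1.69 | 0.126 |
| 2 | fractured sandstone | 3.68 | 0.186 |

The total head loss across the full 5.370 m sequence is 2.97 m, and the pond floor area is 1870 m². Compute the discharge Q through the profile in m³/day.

167

Flow is perpendicular to layering, so the layers act in series and the equivalent K is the thickness-weighted harmonic mean.
Total thickness L = 1.69 + 3.68 = 5.370 m.
Σ(b_i/K_i) = 1.69/0.126 + 3.68/0.186 = 33.20 d.
K_eq = L / Σ(b_i/K_i) = 5.370 / 33.20 = 0.1618 m/day.
Q = K_eq · A · (Δh/L) = 0.1618 × 1870 × (2.97/5.370) = 167.3 m³/day.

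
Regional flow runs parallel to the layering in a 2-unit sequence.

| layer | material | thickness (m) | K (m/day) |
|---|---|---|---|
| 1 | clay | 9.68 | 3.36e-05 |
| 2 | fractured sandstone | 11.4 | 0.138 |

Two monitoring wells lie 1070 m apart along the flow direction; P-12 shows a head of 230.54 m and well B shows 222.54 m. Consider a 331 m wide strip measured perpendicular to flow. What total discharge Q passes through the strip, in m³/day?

Flow is parallel to layering, so each bed carries its own Darcy discharge and the transmissivities add.
Σ(K_i·b_i) = 3.36e-05×9.68 + 0.138×11.4 = 1.574 m²/day.
Hydraulic gradient i = (230.54 − 222.54) / 1070 = 8 / 1070 = 0.007477.
Q = Σ(K_i·b_i) · W · i = 1.574 × 331 × 0.007477 = 3.894 m³/day.

3.89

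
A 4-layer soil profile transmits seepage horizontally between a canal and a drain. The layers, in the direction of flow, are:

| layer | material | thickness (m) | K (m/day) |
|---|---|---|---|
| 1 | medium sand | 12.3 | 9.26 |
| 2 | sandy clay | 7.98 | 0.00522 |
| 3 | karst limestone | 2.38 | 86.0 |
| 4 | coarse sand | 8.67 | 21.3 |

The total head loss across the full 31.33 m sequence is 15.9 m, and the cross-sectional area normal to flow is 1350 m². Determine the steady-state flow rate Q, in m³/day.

Flow is perpendicular to layering, so the layers act in series and the equivalent K is the thickness-weighted harmonic mean.
Total thickness L = 12.3 + 7.98 + 2.38 + 8.67 = 31.33 m.
Σ(b_i/K_i) = 12.3/9.26 + 7.98/0.00522 + 2.38/86.0 + 8.67/21.3 = 1530 d.
K_eq = L / Σ(b_i/K_i) = 31.33 / 1530 = 0.02047 m/day.
Q = K_eq · A · (Δh/L) = 0.02047 × 1350 × (15.9/31.33) = 14.02 m³/day.

14.0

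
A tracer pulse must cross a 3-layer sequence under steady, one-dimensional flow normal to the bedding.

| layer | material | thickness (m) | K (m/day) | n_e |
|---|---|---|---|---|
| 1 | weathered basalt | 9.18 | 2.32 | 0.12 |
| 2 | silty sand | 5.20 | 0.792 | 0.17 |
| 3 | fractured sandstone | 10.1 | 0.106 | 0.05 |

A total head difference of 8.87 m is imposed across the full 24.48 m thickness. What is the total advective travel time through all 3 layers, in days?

With flow normal to the layers, continuity requires the same specific discharge q through every layer.
Σ(b_i/K_i) = 9.18/2.32 + 5.20/0.792 + 10.1/0.106 = 105.8 d.
q = Δh / Σ(b_i/K_i) = 8.87 / 105.8 = 0.08383 m/day.
In each layer the seepage velocity is v_i = q/n_i, so the layer transit time is t_i = b_i·n_i / q:
  layer 1 (weathered basalt): t_1 = 9.18 × 0.12 / 0.08383 = 13.14 d
  layer 2 (silty sand): t_2 = 5.20 × 0.17 / 0.08383 = 10.54 d
  layer 3 (fractured sandstone): t_3 = 10.1 × 0.05 / 0.08383 = 6.024 d
Total t = Σ t_i = 29.71 days.

29.7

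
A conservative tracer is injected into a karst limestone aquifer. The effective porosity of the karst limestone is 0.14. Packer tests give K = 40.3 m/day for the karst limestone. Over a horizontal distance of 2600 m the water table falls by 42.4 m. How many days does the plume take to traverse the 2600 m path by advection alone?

554

Hydraulic gradient i = Δh / L = 42.4 / 2600 = 0.01631.
Darcy flux q = K · i = 40.30 × 0.01631 = 0.6572 m/day.
Seepage velocity v = q / n_e = 0.6572 / 0.14 = 4.694 m/day.
Travel time t = L / v = 2600 / 4.694 = 553.9 days.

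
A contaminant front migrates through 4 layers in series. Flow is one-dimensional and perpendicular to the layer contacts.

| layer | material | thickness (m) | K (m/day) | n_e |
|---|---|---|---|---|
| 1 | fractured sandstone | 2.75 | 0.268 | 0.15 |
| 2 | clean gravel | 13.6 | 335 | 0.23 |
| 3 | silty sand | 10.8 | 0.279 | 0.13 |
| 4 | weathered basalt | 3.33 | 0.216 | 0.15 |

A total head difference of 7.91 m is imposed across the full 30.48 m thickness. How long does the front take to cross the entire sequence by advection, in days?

44.3

With flow normal to the layers, continuity requires the same specific discharge q through every layer.
Σ(b_i/K_i) = 2.75/0.268 + 13.6/335 + 10.8/0.279 + 3.33/0.216 = 64.43 d.
q = Δh / Σ(b_i/K_i) = 7.91 / 64.43 = 0.1228 m/day.
In each layer the seepage velocity is v_i = q/n_i, so the layer transit time is t_i = b_i·n_i / q:
  layer 1 (fractured sandstone): t_1 = 2.75 × 0.15 / 0.1228 = 3.360 d
  layer 2 (clean gravel): t_2 = 13.6 × 0.23 / 0.1228 = 25.48 d
  layer 3 (silty sand): t_3 = 10.8 × 0.13 / 0.1228 = 11.44 d
  layer 4 (weathered basalt): t_4 = 3.33 × 0.15 / 0.1228 = 4.069 d
Total t = Σ t_i = 44.34 days.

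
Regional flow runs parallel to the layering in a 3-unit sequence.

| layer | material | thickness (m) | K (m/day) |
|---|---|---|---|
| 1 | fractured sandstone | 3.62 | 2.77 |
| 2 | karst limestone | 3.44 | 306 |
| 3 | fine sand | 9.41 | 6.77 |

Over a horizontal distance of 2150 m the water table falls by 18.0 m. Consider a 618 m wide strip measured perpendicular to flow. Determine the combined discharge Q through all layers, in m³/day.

5830

Flow is parallel to layering, so each bed carries its own Darcy discharge and the transmissivities add.
Σ(K_i·b_i) = 2.77×3.62 + 306×3.44 + 6.77×9.41 = 1126 m²/day.
Hydraulic gradient i = Δh / L = 18.0 / 2150 = 0.008372.
Q = Σ(K_i·b_i) · W · i = 1126 × 618 × 0.008372 = 5828 m³/day.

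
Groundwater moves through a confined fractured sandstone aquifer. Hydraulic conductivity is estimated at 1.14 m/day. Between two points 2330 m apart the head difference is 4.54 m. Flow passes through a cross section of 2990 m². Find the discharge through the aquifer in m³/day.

6.64

Hydraulic gradient i = Δh / L = 4.54 / 2330 = 0.001948.
Darcy's law: Q = K · A · i = 1.140 × 2990 × 0.001948 = 6.642 m³/day.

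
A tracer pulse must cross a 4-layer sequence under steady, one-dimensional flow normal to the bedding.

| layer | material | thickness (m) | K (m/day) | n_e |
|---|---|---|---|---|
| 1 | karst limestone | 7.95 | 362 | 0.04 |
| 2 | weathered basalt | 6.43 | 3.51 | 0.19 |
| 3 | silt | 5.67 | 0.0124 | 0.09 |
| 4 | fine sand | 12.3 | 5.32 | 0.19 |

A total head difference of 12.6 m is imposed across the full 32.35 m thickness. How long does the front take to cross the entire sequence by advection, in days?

161

With flow normal to the layers, continuity requires the same specific discharge q through every layer.
Σ(b_i/K_i) = 7.95/362 + 6.43/3.51 + 5.67/0.0124 + 12.3/5.32 = 461.4 d.
q = Δh / Σ(b_i/K_i) = 12.6 / 461.4 = 0.02731 m/day.
In each layer the seepage velocity is v_i = q/n_i, so the layer transit time is t_i = b_i·n_i / q:
  layer 1 (karst limestone): t_1 = 7.95 × 0.04 / 0.02731 = 11.65 d
  layer 2 (weathered basalt): t_2 = 6.43 × 0.19 / 0.02731 = 44.74 d
  layer 3 (silt): t_3 = 5.67 × 0.09 / 0.02731 = 18.69 d
  layer 4 (fine sand): t_4 = 12.3 × 0.19 / 0.02731 = 85.58 d
Total t = Σ t_i = 160.7 days.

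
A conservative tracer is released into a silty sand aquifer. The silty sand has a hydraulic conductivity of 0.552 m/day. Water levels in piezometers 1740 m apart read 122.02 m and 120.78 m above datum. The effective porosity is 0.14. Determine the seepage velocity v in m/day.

Hydraulic gradient i = (122.02 − 120.78) / 1740 = 1.24 / 1740 = 0.0007126.
Darcy flux q = K · i = 0.5520 × 0.0007126 = 0.0003934 m/day.
Seepage velocity v = q / n_e = 0.0003934 / 0.14 = 0.002810 m/day.

0.00281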